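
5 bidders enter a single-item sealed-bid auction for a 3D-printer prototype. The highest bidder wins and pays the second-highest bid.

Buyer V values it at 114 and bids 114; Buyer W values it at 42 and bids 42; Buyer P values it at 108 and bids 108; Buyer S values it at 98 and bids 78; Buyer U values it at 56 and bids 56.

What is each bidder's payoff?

Ordered from highest: Buyer V 114 > Buyer P 108 > Buyer S 78 > Buyer U 56 > Buyer W 42.
Buyer V has the top bid and wins; the price is the second-highest bid, 108.
Buyer V's payoff = 114 − 108 = 6. All other bidders lose, so their payoff is 0.

Payoffs: Buyer V 6, Buyer W 0, Buyer P 0, Buyer S 0, Buyer U 0.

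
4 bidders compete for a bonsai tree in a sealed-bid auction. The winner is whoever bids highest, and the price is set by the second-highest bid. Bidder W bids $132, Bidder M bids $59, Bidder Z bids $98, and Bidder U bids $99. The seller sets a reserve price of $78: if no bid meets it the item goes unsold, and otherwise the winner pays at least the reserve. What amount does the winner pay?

The winner pays $99.

Bids in descending order: Bidder W $132, then Bidder U $99, then Bidder Z $98, then Bidder M $59.
Bidder W has the highest bid, so Bidder W wins.
The second-highest bid is $99, which exceeds the reserve, so that sets the price.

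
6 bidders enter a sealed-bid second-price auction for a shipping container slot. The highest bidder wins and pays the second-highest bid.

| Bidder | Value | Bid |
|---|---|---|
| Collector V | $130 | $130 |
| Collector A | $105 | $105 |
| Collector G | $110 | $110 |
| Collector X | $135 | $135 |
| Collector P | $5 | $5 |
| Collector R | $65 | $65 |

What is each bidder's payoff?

Payoffs: Collector V $0, Collector A $0, Collector G $0, Collector X $5, Collector P $0, Collector R $0.

Ordered from highest: Collector X $135 > Collector V $130 > Collector G $110 > Collector A $105 > Collector R $65 > Collector P $5.
Collector X has the top bid and wins; the price is the second-highest bid, $130.
Collector X's payoff = $135 − $130 = $5. All other bidders lose, so their payoff is 0.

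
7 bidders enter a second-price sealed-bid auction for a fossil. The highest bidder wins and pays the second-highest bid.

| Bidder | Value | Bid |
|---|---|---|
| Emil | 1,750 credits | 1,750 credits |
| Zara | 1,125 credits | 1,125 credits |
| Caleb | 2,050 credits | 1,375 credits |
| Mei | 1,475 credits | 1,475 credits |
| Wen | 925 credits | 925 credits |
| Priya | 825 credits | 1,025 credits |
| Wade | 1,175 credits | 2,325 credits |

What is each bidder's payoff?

Bids in descending order: Wade 2,325 credits; Emil 1,750 credits; Mei 1,475 credits; Caleb 1,375 credits; Zara 1,125 credits; Priya 1,025 credits; Wen 925 credits.
Wade has the top bid and wins; the price is the second-highest bid, 1,750 credits.
Wade's payoff = 1,175 credits − 1,750 credits = -575 credits. All other bidders lose, so their payoff is 0.

Payoffs: Emil 0 credits, Zara 0 credits, Caleb 0 credits, Mei 0 credits, Wen 0 credits, Priya 0 credits, Wade -575 credits.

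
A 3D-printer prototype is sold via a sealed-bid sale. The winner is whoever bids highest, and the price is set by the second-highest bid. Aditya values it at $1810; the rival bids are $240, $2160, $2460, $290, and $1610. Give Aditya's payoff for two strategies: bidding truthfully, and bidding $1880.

Truthful: $0; alternative: $0.

The highest competing bid is $2460.
Bidding truthfully at $1810: the top bid is $2460 (a rival), so Aditya loses. Payoff = $0.
Bidding $1880: the top bid is $2460 (a rival), so Aditya loses. Payoff = $0.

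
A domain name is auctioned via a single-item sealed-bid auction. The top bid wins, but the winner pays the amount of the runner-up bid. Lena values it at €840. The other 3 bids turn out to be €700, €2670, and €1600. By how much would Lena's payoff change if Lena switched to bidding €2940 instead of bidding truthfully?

The highest competing bid is €2670.
Bidding truthfully at €840: the top bid is €2670 (a rival), so Lena loses. Payoff = €0.
Bidding €2940: Lena has the top bid, wins, and pays the second-highest bid €2670. Payoff = €840 − €2670 = -€1830.
Change = -€1830 − €0 = -€1830.
This is the dominant-strategy logic: truthful bidding weakly beats any alternative.

Change in payoff: -€1830.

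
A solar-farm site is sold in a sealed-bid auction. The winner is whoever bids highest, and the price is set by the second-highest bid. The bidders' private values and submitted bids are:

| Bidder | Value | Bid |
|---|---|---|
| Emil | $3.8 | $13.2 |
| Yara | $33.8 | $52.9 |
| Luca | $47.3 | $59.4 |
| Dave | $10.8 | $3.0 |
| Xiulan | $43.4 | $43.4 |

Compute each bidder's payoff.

Ranking the bids: Luca $59.4, then Yara $52.9, then Xiulan $43.4, then Emil $13.2, then Dave $3.0.
Luca has the top bid and wins; the price is the second-highest bid, $52.9.
Luca's payoff = $47.3 − $52.9 = -$5.6. All other bidders lose, so their payoff is 0.

Emil $0.0, Yara $0.0, Luca -$5.6, Dave $0.0, Xiulan $0.0.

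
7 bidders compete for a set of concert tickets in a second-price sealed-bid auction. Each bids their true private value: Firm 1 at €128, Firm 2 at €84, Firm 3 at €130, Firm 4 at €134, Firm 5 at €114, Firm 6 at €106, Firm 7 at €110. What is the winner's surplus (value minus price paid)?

Ranking the bids: Firm 4 €134 > Firm 3 €130 > Firm 1 €128 > Firm 5 €114 > Firm 7 €110 > Firm 6 €106 > Firm 2 €84.
Firm 4 wins with the top bid and pays the second-highest, €130.
Surplus = €134 − €130 = €4.

Surplus = €4.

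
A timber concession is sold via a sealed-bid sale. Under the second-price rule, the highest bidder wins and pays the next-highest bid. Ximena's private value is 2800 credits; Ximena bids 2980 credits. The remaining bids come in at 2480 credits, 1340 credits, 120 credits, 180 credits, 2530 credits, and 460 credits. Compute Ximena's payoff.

Highest competing bid: 2530 credits.
Ximena's bid 2980 credits is the highest overall, so Ximena wins and pays the second-highest bid, 2530 credits.
Payoff = value − price = 2800 credits − 2530 credits = 270 credits.

Payoff = 270 credits.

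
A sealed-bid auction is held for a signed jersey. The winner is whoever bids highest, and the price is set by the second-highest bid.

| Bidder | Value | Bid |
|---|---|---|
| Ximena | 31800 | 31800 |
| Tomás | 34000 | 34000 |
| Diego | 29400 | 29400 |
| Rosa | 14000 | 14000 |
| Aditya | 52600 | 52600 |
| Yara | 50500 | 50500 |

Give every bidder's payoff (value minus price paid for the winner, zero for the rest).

Ranking the bids: Aditya 52600; Yara 50500; Tomás 34000; Ximena 31800; Diego 29400; Rosa 14000.
Aditya has the top bid and wins; the price is the second-highest bid, 50500.
Aditya's payoff = 52600 − 50500 = 2100. All other bidders lose, so their payoff is 0.

Ximena 0, Tomás 0, Diego 0, Rosa 0, Aditya 2100, Yara 0.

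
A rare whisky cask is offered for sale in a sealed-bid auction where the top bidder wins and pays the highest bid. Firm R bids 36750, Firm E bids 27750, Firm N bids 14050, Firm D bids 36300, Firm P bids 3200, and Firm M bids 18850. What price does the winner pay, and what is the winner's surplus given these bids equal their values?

Ordered from highest: Firm R 36750; Firm D 36300; Firm E 27750; Firm M 18850; Firm N 14050; Firm P 3200.
Firm R is the highest bidder, so Firm R wins.
Under the first-price rule, the price is the highest bid: 36750.
Surplus = 36750 − 36750 = 0.

Price 36750; surplus 0.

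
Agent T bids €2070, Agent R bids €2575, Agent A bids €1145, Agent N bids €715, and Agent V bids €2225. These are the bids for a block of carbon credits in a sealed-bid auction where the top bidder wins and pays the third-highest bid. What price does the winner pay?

Price paid: €2070.

Sorted high to low: Agent R €2575, then Agent V €2225, then Agent T €2070, then Agent A €1145, then Agent N €715.
Agent R is the highest bidder, so Agent R wins.
Under the third-price rule, the price is the third-highest bid: €2070.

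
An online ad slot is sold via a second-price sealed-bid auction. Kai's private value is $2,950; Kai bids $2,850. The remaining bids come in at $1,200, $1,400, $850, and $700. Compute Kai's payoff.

Kai's payoff: $1,550.

Highest competing bid: $1,400.
Kai's bid $2,850 is the highest overall, so Kai wins and pays the second-highest bid, $1,400.
Payoff = value − price = $2,950 − $1,400 = $1,550.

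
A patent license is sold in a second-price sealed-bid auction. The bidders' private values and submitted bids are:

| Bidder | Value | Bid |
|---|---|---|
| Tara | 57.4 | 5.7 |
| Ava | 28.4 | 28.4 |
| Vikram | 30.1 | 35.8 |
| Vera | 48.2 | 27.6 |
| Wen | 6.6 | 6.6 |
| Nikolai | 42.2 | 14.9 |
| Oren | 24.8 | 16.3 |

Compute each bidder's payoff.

Tara 0.0, Ava 0.0, Vikram 1.7, Vera 0.0, Wen 0.0, Nikolai 0.0, Oren 0.0.

Sorted high to low: Vikram 35.8, then Ava 28.4, then Vera 27.6, then Oren 16.3, then Nikolai 14.9, then Wen 6.6, then Tara 5.7.
Vikram has the top bid and wins; the price is the second-highest bid, 28.4.
Vikram's payoff = 30.1 − 28.4 = 1.7. All other bidders lose, so their payoff is 0.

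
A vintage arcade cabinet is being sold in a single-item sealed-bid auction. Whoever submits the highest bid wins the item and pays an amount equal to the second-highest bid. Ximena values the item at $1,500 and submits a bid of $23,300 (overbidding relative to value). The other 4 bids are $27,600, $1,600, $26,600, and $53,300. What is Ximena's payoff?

Payoff = $0.

Highest competing bid: $53,300.
Ximena's bid $23,300 is not the highest, so Ximena loses, pays nothing, and earns zero payoff.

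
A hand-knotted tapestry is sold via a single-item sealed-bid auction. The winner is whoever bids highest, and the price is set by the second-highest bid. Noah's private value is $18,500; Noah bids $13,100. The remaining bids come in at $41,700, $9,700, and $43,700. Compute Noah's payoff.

$0

Highest competing bid: $43,700.
Noah's bid $13,100 is not the highest, so Noah loses, pays nothing, and earns zero payoff.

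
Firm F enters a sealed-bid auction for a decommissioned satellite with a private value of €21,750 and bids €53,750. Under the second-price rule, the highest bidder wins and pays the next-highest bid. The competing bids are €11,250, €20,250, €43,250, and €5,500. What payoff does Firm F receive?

Highest competing bid: €43,250.
Firm F's bid €53,750 is the highest overall, so Firm F wins and pays the second-highest bid, €43,250.
Payoff = value − price = €21,750 − €43,250 = -€21,500.
Overbidding won the item at a price above value — truthful bidding would have avoided this loss.

Payoff = -€21,500.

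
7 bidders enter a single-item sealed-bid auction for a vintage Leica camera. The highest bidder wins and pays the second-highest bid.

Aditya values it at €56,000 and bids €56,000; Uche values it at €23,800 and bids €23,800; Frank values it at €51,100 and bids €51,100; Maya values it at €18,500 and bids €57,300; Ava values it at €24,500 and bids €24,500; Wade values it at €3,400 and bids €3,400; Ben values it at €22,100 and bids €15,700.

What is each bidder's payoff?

Aditya €0, Uche €0, Frank €0, Maya -€37,500, Ava €0, Wade €0, Ben €0.

Bids in descending order: Maya €57,300, then Aditya €56,000, then Frank €51,100, then Ava €24,500, then Uche €23,800, then Ben €15,700, then Wade €3,400.
Maya has the top bid and wins; the price is the second-highest bid, €56,000.
Maya's payoff = €18,500 − €56,000 = -€37,500. All other bidders lose, so their payoff is 0.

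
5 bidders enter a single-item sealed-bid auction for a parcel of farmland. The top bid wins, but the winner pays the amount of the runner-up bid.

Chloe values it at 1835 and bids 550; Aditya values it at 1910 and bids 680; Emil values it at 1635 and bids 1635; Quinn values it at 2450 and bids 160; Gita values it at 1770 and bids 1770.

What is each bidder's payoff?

Ordered from highest: Gita 1770, then Emil 1635, then Aditya 680, then Chloe 550, then Quinn 160.
Gita has the top bid and wins; the price is the second-highest bid, 1635.
Gita's payoff = 1770 − 1635 = 135. All other bidders lose, so their payoff is 0.

Payoffs: Chloe 0, Aditya 0, Emil 0, Quinn 0, Gita 135.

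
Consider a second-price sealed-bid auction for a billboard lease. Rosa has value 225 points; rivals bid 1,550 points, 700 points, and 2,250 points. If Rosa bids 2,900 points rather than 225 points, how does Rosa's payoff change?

The highest competing bid is 2,250 points.
Bidding truthfully at 225 points: the top bid is 2,250 points (a rival), so Rosa loses. Payoff = 0 points.
Bidding 2,900 points: Rosa has the top bid, wins, and pays the second-highest bid 2,250 points. Payoff = 225 points − 2,250 points = -2,025 points.
Change = -2,025 points − 0 points = -2,025 points.

-2,025 points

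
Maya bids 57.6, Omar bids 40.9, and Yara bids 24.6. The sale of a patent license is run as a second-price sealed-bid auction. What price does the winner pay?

The winner pays 40.9.

Bids in descending order: Maya 57.6 > Omar 40.9 > Yara 24.6.
Maya has the highest bid, so Maya wins.
The second-highest bid is 40.9, so that is what Maya pays.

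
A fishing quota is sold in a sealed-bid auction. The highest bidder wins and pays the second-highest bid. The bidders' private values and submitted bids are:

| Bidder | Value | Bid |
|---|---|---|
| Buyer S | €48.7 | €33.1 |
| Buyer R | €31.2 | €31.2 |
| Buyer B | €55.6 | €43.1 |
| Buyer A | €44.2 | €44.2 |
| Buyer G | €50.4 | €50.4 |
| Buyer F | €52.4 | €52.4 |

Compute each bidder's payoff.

Payoffs: Buyer S €0.0, Buyer R €0.0, Buyer B €0.0, Buyer A €0.0, Buyer G €0.0, Buyer F €2.0.

Ranking the bids: Buyer F €52.4, then Buyer G €50.4, then Buyer A €44.2, then Buyer B €43.1, then Buyer S €33.1, then Buyer R €31.2.
Buyer F has the top bid and wins; the price is the second-highest bid, €50.4.
Buyer F's payoff = €52.4 − €50.4 = €2.0. All other bidders lose, so their payoff is 0.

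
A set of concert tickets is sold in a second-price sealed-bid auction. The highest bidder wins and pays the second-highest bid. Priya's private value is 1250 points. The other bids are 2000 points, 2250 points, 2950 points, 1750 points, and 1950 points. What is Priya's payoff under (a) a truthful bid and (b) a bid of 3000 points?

Truthful: 0 points; alternative: -1700 points.

The highest competing bid is 2950 points.
Bidding truthfully at 1250 points: the top bid is 2950 points (a rival), so Priya loses. Payoff = 0 points.
Bidding 3000 points: Priya has the top bid, wins, and pays the second-highest bid 2950 points. Payoff = 1250 points − 2950 points = -1700 points.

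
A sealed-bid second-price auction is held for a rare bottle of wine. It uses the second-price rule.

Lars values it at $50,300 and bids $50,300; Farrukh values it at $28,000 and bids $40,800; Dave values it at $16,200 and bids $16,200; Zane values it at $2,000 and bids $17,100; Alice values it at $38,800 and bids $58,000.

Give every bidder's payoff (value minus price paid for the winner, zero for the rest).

Payoffs: Lars $0, Farrukh $0, Dave $0, Zane $0, Alice -$11,500.

Ranking the bids: Alice $58,000 > Lars $50,300 > Farrukh $40,800 > Zane $17,100 > Dave $16,200.
Alice has the top bid and wins; the price is the second-highest bid, $50,300.
Alice's payoff = $38,800 − $50,300 = -$11,500. All other bidders lose, so their payoff is 0.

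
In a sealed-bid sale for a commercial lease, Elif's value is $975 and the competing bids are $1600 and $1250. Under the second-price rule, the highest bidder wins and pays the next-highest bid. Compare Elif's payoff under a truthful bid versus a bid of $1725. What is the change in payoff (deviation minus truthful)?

Payoff change: -$625.

The highest competing bid is $1600.
Bidding truthfully at $975: the top bid is $1600 (a rival), so Elif loses. Payoff = $0.
Bidding $1725: Elif has the top bid, wins, and pays the second-highest bid $1600. Payoff = $975 − $1600 = -$625.
Change = -$625 − $0 = -$625.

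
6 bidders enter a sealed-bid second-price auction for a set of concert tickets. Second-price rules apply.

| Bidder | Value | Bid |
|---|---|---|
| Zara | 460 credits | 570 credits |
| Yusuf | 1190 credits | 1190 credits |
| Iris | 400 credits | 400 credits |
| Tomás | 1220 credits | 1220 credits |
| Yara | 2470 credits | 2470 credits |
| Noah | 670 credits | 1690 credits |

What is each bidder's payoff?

Sorted high to low: Yara 2470 credits, then Noah 1690 credits, then Tomás 1220 credits, then Yusuf 1190 credits, then Zara 570 credits, then Iris 400 credits.
Yara has the top bid and wins; the price is the second-highest bid, 1690 credits.
Yara's payoff = 2470 credits − 1690 credits = 780 credits. All other bidders lose, so their payoff is 0.

Zara 0 credits, Yusuf 0 credits, Iris 0 credits, Tomás 0 credits, Yara 780 credits, Noah 0 credits.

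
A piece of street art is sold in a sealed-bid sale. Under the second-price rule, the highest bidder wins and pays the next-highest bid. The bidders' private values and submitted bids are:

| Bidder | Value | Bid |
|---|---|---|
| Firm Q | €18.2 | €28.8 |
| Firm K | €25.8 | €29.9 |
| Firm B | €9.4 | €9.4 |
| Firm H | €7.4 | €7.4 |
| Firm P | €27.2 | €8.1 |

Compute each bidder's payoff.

Payoffs: Firm Q €0.0, Firm K -€3.0, Firm B €0.0, Firm H €0.0, Firm P €0.0.

Ranking the bids: Firm K €29.9, then Firm Q €28.8, then Firm B €9.4, then Firm P €8.1, then Firm H €7.4.
Firm K has the top bid and wins; the price is the second-highest bid, €28.8.
Firm K's payoff = €25.8 − €28.8 = -€3.0. All other bidders lose, so their payoff is 0.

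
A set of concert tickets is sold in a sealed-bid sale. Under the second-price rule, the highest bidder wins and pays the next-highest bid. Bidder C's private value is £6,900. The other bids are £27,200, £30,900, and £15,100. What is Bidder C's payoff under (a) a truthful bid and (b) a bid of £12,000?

The highest competing bid is £30,900.
Bidding truthfully at £6,900: the top bid is £30,900 (a rival), so Bidder C loses. Payoff = £0.
Bidding £12,000: the top bid is £30,900 (a rival), so Bidder C loses. Payoff = £0.
The bid only affects whether you win, not the price — here both bids land on the same side of the top rival bid, so the deviation is payoff-neutral.

Truthful: £0; alternative: £0.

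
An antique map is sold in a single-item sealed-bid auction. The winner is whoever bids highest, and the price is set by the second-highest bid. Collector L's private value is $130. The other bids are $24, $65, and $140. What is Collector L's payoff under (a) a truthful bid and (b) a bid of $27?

Truthful: $0; alternative: $0.

The highest competing bid is $140.
Bidding truthfully at $130: the top bid is $140 (a rival), so Collector L loses. Payoff = $0.
Bidding $27: the top bid is $140 (a rival), so Collector L loses. Payoff = $0.
The bid only affects whether you win, not the price — here both bids land on the same side of the top rival bid, so the deviation is payoff-neutral.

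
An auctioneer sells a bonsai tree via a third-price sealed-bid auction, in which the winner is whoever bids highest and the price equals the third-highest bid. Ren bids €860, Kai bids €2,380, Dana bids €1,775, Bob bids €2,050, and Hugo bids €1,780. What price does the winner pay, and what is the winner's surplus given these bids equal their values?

Ordered from highest: Kai €2,380; Bob €2,050; Hugo €1,780; Dana €1,775; Ren €860.
Kai is the highest bidder, so Kai wins.
Under the third-price rule, the price is the third-highest bid: €1,780.
Surplus = €2,380 − €1,780 = €600.

The winner pays €1,780 for a surplus of €600.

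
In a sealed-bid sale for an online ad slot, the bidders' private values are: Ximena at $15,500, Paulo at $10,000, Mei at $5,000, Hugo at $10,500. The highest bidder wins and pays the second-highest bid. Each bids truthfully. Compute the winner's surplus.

Ranking the bids: Ximena $15,500 > Hugo $10,500 > Paulo $10,000 > Mei $5,000.
Ximena wins with the top bid and pays the second-highest, $10,500.
Surplus = $15,500 − $10,500 = $5,000.

$5,000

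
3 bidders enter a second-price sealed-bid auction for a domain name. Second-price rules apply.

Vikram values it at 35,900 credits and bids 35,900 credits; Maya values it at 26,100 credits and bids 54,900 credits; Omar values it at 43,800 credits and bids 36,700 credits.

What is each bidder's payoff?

Vikram 0 credits, Maya -10,600 credits, Omar 0 credits.

Ordered from highest: Maya 54,900 credits > Omar 36,700 credits > Vikram 35,900 credits.
Maya has the top bid and wins; the price is the second-highest bid, 36,700 credits.
Maya's payoff = 26,100 credits − 36,700 credits = -10,600 credits. All other bidders lose, so their payoff is 0.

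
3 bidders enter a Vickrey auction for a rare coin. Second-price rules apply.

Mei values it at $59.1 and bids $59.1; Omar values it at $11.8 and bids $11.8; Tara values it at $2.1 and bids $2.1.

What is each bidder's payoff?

Sorted high to low: Mei $59.1; Omar $11.8; Tara $2.1.
Mei has the top bid and wins; the price is the second-highest bid, $11.8.
Mei's payoff = $59.1 − $11.8 = $47.3. All other bidders lose, so their payoff is 0.

Mei $47.3, Omar $0.0, Tara $0.0.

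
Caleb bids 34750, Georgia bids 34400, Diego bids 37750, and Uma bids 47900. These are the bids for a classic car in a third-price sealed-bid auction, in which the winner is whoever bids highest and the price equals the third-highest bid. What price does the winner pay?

34750

Bids in descending order: Uma 47900; Diego 37750; Caleb 34750; Georgia 34400.
Uma is the highest bidder, so Uma wins.
Under the third-price rule, the price is the third-highest bid: 34750.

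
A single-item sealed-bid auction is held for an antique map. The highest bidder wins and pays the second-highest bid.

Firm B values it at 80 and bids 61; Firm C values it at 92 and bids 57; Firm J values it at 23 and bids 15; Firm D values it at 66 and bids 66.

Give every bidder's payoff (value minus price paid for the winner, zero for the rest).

Firm B 0, Firm C 0, Firm J 0, Firm D 5.

Sorted high to low: Firm D 66, then Firm B 61, then Firm C 57, then Firm J 15.
Firm D has the top bid and wins; the price is the second-highest bid, 61.
Firm D's payoff = 66 − 61 = 5. All other bidders lose, so their payoff is 0.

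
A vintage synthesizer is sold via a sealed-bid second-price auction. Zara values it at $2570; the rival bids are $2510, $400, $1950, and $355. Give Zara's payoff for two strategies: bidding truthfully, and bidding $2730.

Truthful: $60; alternative: $60.

The highest competing bid is $2510.
Bidding truthfully at $2570: Zara has the top bid, wins, and pays the second-highest bid $2510. Payoff = $2570 − $2510 = $60.
Bidding $2730: Zara has the top bid, wins, and pays the second-highest bid $2510. Payoff = $2570 − $2510 = $60.
The bid only affects whether you win, not the price — here both bids land on the same side of the top rival bid, so the deviation is payoff-neutral.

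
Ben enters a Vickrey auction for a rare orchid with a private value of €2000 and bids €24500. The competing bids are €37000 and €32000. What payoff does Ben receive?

€0

Highest competing bid: €37000.
Ben's bid €24500 is not the highest, so Ben loses, pays nothing, and earns zero payoff.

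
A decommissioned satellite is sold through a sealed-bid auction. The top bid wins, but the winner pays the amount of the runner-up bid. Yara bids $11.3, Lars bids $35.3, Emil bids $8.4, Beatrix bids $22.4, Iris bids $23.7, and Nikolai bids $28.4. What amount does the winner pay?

Ranking the bids: Lars $35.3 > Nikolai $28.4 > Iris $23.7 > Beatrix $22.4 > Yara $11.3 > Emil $8.4.
Lars has the highest bid, so Lars wins.
The second-highest bid is $28.4, so that is what Lars pays.

$28.4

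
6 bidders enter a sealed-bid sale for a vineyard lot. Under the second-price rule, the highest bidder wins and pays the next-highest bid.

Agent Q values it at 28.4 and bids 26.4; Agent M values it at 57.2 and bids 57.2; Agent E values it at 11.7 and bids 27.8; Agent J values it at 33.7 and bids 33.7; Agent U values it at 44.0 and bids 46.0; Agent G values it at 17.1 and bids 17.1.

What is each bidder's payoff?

Agent Q 0.0, Agent M 11.2, Agent E 0.0, Agent J 0.0, Agent U 0.0, Agent G 0.0.

Bids in descending order: Agent M 57.2 > Agent U 46.0 > Agent J 33.7 > Agent E 27.8 > Agent Q 26.4 > Agent G 17.1.
Agent M has the top bid and wins; the price is the second-highest bid, 46.0.
Agent M's payoff = 57.2 − 46.0 = 11.2. All other bidders lose, so their payoff is 0.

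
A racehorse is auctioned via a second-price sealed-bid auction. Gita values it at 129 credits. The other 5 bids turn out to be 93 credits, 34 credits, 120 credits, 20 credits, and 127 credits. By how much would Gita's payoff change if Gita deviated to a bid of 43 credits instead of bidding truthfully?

Change in payoff: -2 credits.

The highest competing bid is 127 credits.
Bidding truthfully at 129 credits: Gita has the top bid, wins, and pays the second-highest bid 127 credits. Payoff = 129 credits − 127 credits = 2 credits.
Bidding 43 credits: the top bid is 127 credits (a rival), so Gita loses. Payoff = 0 credits.
Change = 0 credits − 2 credits = -2 credits.
Deviating from a truthful bid can only lose payoff in a second-price auction — never gain.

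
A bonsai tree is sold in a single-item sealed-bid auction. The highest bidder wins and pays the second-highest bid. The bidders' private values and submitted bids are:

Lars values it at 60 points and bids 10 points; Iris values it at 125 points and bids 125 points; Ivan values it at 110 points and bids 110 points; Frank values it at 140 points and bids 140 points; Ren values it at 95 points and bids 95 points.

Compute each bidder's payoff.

Payoffs: Lars 0 points, Iris 0 points, Ivan 0 points, Frank 15 points, Ren 0 points.

Bids in descending order: Frank 140 points > Iris 125 points > Ivan 110 points > Ren 95 points > Lars 10 points.
Frank has the top bid and wins; the price is the second-highest bid, 125 points.
Frank's payoff = 140 points − 125 points = 15 points. All other bidders lose, so their payoff is 0.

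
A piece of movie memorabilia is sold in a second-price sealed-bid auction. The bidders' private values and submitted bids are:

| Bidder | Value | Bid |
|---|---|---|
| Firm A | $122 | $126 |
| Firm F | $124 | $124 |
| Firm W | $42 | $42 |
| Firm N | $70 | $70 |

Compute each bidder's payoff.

Payoffs: Firm A -$2, Firm F $0, Firm W $0, Firm N $0.

Sorted high to low: Firm A $126 > Firm F $124 > Firm N $70 > Firm W $42.
Firm A has the top bid and wins; the price is the second-highest bid, $124.
Firm A's payoff = $122 − $124 = -$2. All other bidders lose, so their payoff is 0.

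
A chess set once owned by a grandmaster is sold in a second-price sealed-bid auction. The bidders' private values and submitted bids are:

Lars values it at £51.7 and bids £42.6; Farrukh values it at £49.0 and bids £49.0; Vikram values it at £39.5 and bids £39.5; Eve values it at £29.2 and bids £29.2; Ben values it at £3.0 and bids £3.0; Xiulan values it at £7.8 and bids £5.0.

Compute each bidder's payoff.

Payoffs: Lars £0.0, Farrukh £6.4, Vikram £0.0, Eve £0.0, Ben £0.0, Xiulan £0.0.

Ranking the bids: Farrukh £49.0 > Lars £42.6 > Vikram £39.5 > Eve £29.2 > Xiulan £5.0 > Ben £3.0.
Farrukh has the top bid and wins; the price is the second-highest bid, £42.6.
Farrukh's payoff = £49.0 − £42.6 = £6.4. All other bidders lose, so their payoff is 0.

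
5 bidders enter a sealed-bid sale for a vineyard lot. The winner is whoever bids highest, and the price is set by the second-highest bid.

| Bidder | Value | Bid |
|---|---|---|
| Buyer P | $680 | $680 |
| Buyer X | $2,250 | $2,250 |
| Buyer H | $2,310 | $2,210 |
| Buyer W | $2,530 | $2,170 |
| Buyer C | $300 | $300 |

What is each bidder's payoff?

Payoffs: Buyer P $0, Buyer X $40, Buyer H $0, Buyer W $0, Buyer C $0.

Ordered from highest: Buyer X $2,250 > Buyer H $2,210 > Buyer W $2,170 > Buyer P $680 > Buyer C $300.
Buyer X has the top bid and wins; the price is the second-highest bid, $2,210.
Buyer X's payoff = $2,250 − $2,210 = $40. All other bidders lose, so their payoff is 0.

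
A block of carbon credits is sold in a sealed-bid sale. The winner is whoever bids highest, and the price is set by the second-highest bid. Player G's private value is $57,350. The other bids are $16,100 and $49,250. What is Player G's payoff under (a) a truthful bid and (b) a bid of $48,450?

The highest competing bid is $49,250.
Bidding truthfully at $57,350: Player G has the top bid, wins, and pays the second-highest bid $49,250. Payoff = $57,350 − $49,250 = $8,100.
Bidding $48,450: the top bid is $49,250 (a rival), so Player G loses. Payoff = $0.
Deviating from a truthful bid can only lose payoff in a second-price auction — never gain.

Truthful: $8,100; alternative: $0.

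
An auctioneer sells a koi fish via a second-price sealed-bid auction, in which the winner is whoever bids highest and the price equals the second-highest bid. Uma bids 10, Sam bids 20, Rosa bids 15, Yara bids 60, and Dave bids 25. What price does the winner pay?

The winner pays 25.

Ranking the bids: Yara 60; Dave 25; Sam 20; Rosa 15; Uma 10.
Yara is the highest bidder, so Yara wins.
Under the second-price rule, the price is the second-highest bid: 25.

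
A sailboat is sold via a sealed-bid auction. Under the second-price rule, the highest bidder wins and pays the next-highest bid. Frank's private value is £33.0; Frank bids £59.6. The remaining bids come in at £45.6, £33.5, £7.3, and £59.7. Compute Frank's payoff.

Highest competing bid: £59.7.
Frank's bid £59.6 is not the highest, so Frank loses, pays nothing, and earns zero payoff.

£0.0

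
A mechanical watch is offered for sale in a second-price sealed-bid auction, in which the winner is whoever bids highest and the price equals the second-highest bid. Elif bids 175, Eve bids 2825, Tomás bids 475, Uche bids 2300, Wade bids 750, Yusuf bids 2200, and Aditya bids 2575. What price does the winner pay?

Ranking the bids: Eve 2825; Aditya 2575; Uche 2300; Yusuf 2200; Wade 750; Tomás 475; Elif 175.
Eve is the highest bidder, so Eve wins.
Under the second-price rule, the price is the second-highest bid: 2575.

2575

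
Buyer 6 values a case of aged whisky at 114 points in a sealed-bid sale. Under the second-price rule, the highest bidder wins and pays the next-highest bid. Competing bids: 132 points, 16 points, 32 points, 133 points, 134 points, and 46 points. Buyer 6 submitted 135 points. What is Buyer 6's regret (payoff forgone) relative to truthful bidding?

The highest competing bid is 134 points.
Bidding truthfully at 114 points: the top bid is 134 points (a rival), so Buyer 6 loses. Payoff = 0 points.
Bidding 135 points: Buyer 6 has the top bid, wins, and pays the second-highest bid 134 points. Payoff = 114 points − 134 points = -20 points.
Regret = truthful payoff − actual payoff = 0 points − -20 points = 20 points.
Deviating from a truthful bid can only lose payoff in a second-price auction — never gain.

Payoff forgone: 20 points.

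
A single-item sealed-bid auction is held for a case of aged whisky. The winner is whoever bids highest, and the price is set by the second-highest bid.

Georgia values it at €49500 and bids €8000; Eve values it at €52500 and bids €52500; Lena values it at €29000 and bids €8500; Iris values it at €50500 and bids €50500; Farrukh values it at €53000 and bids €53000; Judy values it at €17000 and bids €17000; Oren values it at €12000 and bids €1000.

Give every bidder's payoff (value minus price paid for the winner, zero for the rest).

Bids in descending order: Farrukh €53000, then Eve €52500, then Iris €50500, then Judy €17000, then Lena €8500, then Georgia €8000, then Oren €1000.
Farrukh has the top bid and wins; the price is the second-highest bid, €52500.
Farrukh's payoff = €53000 − €52500 = €500. All other bidders lose, so their payoff is 0.

Payoffs: Georgia €0, Eve €0, Lena €0, Iris €0, Farrukh €500, Judy €0, Oren €0.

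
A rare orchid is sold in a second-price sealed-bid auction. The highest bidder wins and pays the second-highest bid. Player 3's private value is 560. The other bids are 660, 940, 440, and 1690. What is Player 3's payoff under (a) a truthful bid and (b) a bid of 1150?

Truthful: 0; alternative: 0.

The highest competing bid is 1690.
Bidding truthfully at 560: the top bid is 1690 (a rival), so Player 3 loses. Payoff = 0.
Bidding 1150: the top bid is 1690 (a rival), so Player 3 loses. Payoff = 0.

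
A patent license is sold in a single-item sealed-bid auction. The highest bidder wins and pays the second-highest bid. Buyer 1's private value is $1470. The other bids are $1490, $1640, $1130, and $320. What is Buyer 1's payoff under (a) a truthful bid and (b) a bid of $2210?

The highest competing bid is $1640.
Bidding truthfully at $1470: the top bid is $1640 (a rival), so Buyer 1 loses. Payoff = $0.
Bidding $2210: Buyer 1 has the top bid, wins, and pays the second-highest bid $1640. Payoff = $1470 − $1640 = -$170.

Truthful: $0; alternative: -$170.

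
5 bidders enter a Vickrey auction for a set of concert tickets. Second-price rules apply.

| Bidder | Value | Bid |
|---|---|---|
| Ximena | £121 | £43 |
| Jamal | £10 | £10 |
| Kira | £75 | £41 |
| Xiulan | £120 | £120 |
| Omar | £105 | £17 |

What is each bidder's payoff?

Sorted high to low: Xiulan £120; Ximena £43; Kira £41; Omar £17; Jamal £10.
Xiulan has the top bid and wins; the price is the second-highest bid, £43.
Xiulan's payoff = £120 − £43 = £77. All other bidders lose, so their payoff is 0.

Payoffs: Ximena £0, Jamal £0, Kira £0, Xiulan £77, Omar £0.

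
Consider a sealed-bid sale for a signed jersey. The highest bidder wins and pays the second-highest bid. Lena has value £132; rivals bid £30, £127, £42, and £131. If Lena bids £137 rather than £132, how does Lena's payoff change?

£0

The highest competing bid is £131.
Bidding truthfully at £132: Lena has the top bid, wins, and pays the second-highest bid £131. Payoff = £132 − £131 = £1.
Bidding £137: Lena has the top bid, wins, and pays the second-highest bid £131. Payoff = £132 − £131 = £1.
Change = £1 − £1 = £0.
The bid only affects whether you win, not the price — here both bids land on the same side of the top rival bid, so the deviation is payoff-neutral.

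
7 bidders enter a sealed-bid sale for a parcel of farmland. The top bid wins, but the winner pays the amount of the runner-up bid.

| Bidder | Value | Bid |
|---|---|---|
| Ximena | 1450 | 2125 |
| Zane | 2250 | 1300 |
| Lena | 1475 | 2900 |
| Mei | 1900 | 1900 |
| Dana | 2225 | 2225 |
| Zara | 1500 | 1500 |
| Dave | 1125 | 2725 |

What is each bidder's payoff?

Payoffs: Ximena 0, Zane 0, Lena -1250, Mei 0, Dana 0, Zara 0, Dave 0.

Ordered from highest: Lena 2900 > Dave 2725 > Dana 2225 > Ximena 2125 > Mei 1900 > Zara 1500 > Zane 1300.
Lena has the top bid and wins; the price is the second-highest bid, 2725.
Lena's payoff = 1475 − 2725 = -1250. All other bidders lose, so their payoff is 0.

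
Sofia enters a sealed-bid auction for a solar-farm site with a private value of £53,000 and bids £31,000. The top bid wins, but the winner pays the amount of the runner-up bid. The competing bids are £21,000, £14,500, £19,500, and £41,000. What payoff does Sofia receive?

Highest competing bid: £41,000.
Sofia's bid £31,000 is not the highest, so Sofia loses, pays nothing, and earns zero payoff.

Payoff = £0.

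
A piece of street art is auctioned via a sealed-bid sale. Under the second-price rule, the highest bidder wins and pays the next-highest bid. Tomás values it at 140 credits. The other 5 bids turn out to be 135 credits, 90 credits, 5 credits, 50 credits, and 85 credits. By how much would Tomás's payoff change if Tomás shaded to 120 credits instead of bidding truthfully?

-5 credits

The highest competing bid is 135 credits.
Bidding truthfully at 140 credits: Tomás has the top bid, wins, and pays the second-highest bid 135 credits. Payoff = 140 credits − 135 credits = 5 credits.
Bidding 120 credits: the top bid is 135 credits (a rival), so Tomás loses. Payoff = 0 credits.
Change = 0 credits − 5 credits = -5 credits.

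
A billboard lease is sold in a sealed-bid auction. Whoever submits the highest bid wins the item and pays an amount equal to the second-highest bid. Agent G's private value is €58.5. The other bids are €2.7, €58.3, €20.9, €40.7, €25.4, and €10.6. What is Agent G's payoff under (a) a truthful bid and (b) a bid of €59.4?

Truthful: €0.2; alternative: €0.2.

The highest competing bid is €58.3.
Bidding truthfully at €58.5: Agent G has the top bid, wins, and pays the second-highest bid €58.3. Payoff = €58.5 − €58.3 = €0.2.
Bidding €59.4: Agent G has the top bid, wins, and pays the second-highest bid €58.3. Payoff = €58.5 − €58.3 = €0.2.
The bid only affects whether you win, not the price — here both bids land on the same side of the top rival bid, so the deviation is payoff-neutral.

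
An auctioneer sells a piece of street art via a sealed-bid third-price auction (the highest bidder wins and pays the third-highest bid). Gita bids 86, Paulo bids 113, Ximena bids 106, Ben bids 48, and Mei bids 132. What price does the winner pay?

Bids in descending order: Mei 132, then Paulo 113, then Ximena 106, then Gita 86, then Ben 48.
Mei is the highest bidder, so Mei wins.
Under the third-price rule, the price is the third-highest bid: 106.

The winner pays 106.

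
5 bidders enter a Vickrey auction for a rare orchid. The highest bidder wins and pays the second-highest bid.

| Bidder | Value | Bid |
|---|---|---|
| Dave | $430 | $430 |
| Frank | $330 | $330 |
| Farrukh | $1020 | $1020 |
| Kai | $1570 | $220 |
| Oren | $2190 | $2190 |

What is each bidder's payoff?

Ranking the bids: Oren $2190 > Farrukh $1020 > Dave $430 > Frank $330 > Kai $220.
Oren has the top bid and wins; the price is the second-highest bid, $1020.
Oren's payoff = $2190 − $1020 = $1170. All other bidders lose, so their payoff is 0.

Dave $0, Frank $0, Farrukh $0, Kai $0, Oren $1170.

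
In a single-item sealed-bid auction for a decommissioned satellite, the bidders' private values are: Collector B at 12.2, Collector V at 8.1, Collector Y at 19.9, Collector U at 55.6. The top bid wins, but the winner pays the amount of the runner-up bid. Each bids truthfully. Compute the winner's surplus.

Sorted high to low: Collector U 55.6; Collector Y 19.9; Collector B 12.2; Collector V 8.1.
Collector U wins with the top bid and pays the second-highest, 19.9.
Surplus = 55.6 − 19.9 = 35.7.

Surplus = 35.7.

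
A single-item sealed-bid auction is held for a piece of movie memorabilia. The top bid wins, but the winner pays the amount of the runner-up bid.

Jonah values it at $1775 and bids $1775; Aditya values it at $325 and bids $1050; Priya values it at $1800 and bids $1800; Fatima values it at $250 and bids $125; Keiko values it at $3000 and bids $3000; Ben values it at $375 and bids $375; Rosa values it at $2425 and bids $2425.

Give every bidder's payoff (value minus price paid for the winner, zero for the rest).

Payoffs: Jonah $0, Aditya $0, Priya $0, Fatima $0, Keiko $575, Ben $0, Rosa $0.

Sorted high to low: Keiko $3000; Rosa $2425; Priya $1800; Jonah $1775; Aditya $1050; Ben $375; Fatima $125.
Keiko has the top bid and wins; the price is the second-highest bid, $2425.
Keiko's payoff = $3000 − $2425 = $575. All other bidders lose, so their payoff is 0.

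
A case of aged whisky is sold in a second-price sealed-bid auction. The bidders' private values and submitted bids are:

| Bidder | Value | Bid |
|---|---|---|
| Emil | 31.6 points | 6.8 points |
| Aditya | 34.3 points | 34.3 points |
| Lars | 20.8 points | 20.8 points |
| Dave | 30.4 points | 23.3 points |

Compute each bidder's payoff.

Emil 0.0 points, Aditya 11.0 points, Lars 0.0 points, Dave 0.0 points.

Sorted high to low: Aditya 34.3 points, then Dave 23.3 points, then Lars 20.8 points, then Emil 6.8 points.
Aditya has the top bid and wins; the price is the second-highest bid, 23.3 points.
Aditya's payoff = 34.3 points − 23.3 points = 11.0 points. All other bidders lose, so their payoff is 0.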